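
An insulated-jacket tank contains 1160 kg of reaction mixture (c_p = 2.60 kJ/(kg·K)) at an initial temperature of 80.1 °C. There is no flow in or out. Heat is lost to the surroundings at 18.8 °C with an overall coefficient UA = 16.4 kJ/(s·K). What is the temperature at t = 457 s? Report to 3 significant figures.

Lumped-capacitance energy balance: M c_p dT/dt = UA(T_amb − T).
dT/dt = (T_ss − T)/τ with T_ss = T_amb = 18.800 °C, τ = M c_p/UA = 1160·2.60/16.4 = 183.90 s.
T approaches T_ss exponentially: T(t) = T_ss + (T₀ − T_ss) e^(−t/τ).
T(457) = 18.800 + (61.300)·0.083324 = 23.908 °C.

23.9 °C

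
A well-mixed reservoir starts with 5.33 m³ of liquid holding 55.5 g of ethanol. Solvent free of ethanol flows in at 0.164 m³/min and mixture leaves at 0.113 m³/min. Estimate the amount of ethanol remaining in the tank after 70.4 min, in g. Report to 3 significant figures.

Let m(t) be the amount of ethanol. Volume: V(t) = V₀ + (Q_in − Q_out) t = 5.33 + 0.051000 t; V(70.4) = 8.9204 m³.
No ethanol enters, so dm/dt = −Q_out · (m/V).
dm/m = −Q_out dt/(V₀ + 0.051000 t); integrating gives ln(m/m₀) = −(Q_out/(Q_in−Q_out)) ln(V/V₀).
m = m₀ (V₀/V)^(Q_out/(Q_in−Q_out)) = 55.5 × (5.33/8.9204)^(2.2157) = 17.731 g.

17.7 g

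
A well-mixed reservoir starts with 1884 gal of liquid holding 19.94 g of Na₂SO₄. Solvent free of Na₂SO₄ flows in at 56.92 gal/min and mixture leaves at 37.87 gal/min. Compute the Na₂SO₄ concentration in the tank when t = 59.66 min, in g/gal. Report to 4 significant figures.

0.002583 g/gal

Let m(t) be the amount of Na₂SO₄. Volume: V(t) = V₀ + (Q_in − Q_out) t = 1884 + 19.0500 t; V(59.66) = 3020.52 gal.
Solute balance: dm/dt = 0 − Q_out C = −Q_out m/V(t).
dm/m = −Q_out dt/(V₀ + 19.0500 t); integrating gives ln(m/m₀) = −(Q_out/(Q_in−Q_out)) ln(V/V₀).
m = m₀ (V₀/V)^(Q_out/(Q_in−Q_out)) = 19.94 × (1884/3020.52)^(1.98793) = 7.80185 g.
C = m/V = 7.80185/3020.52 = 0.00258295 g/gal.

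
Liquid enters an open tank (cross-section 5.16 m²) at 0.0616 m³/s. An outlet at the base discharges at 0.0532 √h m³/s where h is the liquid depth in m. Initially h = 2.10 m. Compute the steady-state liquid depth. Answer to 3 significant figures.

A dh/dt = Q_in − 0.0532 √h. Steady state requires inflow = outflow:
Q_in = 0.0532 √h_ss ⇒ √h_ss = 0.0616/0.0532 = 1.1579.
h_ss = 1.1579² = 1.3407 m. (Since h₀ = 2.10 m > h_ss, the level will fall toward this value.)

1.34 m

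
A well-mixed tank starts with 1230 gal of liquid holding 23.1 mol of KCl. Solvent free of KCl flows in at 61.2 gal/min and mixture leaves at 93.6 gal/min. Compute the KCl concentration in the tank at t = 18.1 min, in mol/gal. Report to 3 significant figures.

0.00552 mol/gal

Let m(t) be the amount of KCl. Volume: V(t) = V₀ + (Q_in − Q_out) t = 1230 − 32.400 t; V(18.1) = 643.56 gal.
No KCl enters, so dm/dt = −Q_out · (m/V).
dm/m = −Q_out dt/(V₀ − 32.400 t); integrating gives ln(m/m₀) = −(Q_out/(Q_in−Q_out)) ln(V/V₀).
m = m₀ (V₀/V)^(Q_out/(Q_in−Q_out)) = 23.1 × (1230/643.56)^(-2.8889) = 3.5557 mol.
C = m/V = 3.5557/643.56 = 0.0055250 mol/gal.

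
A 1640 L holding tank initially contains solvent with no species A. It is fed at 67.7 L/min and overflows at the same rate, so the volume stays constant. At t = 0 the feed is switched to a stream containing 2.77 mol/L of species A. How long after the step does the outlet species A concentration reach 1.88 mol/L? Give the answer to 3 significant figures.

Accumulation = in − out for the solute gives V dC/dt = Q(C_in − C), so τ = V/Q = 24.225 min.
C(t) = C_in + (C₀ − C_in) e^(−t/τ). Set C = 1.88 and solve for t:
e^(−t/τ) = (C − C_in)/(C₀ − C_in) = (1.88 − 2.77)/(0 − 2.77) = 0.32130
t = −τ ln(…) = 24.225 × 1.1354 = 27.504 min.

27.5 min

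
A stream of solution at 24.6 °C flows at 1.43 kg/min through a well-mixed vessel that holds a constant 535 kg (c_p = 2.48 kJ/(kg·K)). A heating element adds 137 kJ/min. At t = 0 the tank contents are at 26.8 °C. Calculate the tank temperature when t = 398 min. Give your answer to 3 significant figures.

50.7 °C

Unsteady energy balance on the tank contents: M c_p dT/dt = ṁ c_p (T_in − T) + 137.
τ = M/ṁ = 374.13 min; T_ss = T_in + Q̇/(ṁ c_p) = 24.6 + 137/(1.43·2.48) = 63.231 °C.
Integrating: T(t) = T_ss + (T₀ − T_ss) e^(−t/τ).
T(398) = 63.231 + (-36.431)·e^(−398/374.13) = 63.231 + (-36.431)·0.34514 = 50.657 °C.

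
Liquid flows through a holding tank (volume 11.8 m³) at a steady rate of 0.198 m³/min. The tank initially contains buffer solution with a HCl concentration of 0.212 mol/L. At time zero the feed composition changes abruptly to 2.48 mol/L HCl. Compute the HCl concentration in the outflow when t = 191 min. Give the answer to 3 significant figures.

Accumulation = in − out for the solute gives V dC/dt = Q(C_in − C).
So dC/dt = (C_in − C)/τ with τ = V/Q = 11.8/0.198 = 59.596 min.
Solution: C(t) = C_in + (C₀ − C_in) e^(−t/τ).
C(191) = 2.48 + (0.212 − 2.48)·e^(−191/59.596) = 2.48 + (-2.2680)·0.040562 = 2.3880 mol/L.

2.39 mol/L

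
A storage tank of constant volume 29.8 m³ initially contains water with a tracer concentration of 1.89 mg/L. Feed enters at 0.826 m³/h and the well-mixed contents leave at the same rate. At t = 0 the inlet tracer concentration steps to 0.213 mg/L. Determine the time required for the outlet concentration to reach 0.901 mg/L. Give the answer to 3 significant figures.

Accumulation = in − out for the solute gives V dC/dt = Q(C_in − C), so τ = V/Q = 36.077 h.
C(t) = C_in + (C₀ − C_in) e^(−t/τ). Set C = 0.901 and solve for t:
e^(−t/τ) = (C − C_in)/(C₀ − C_in) = (0.901 − 0.213)/(1.89 − 0.213) = 0.41026
t = −τ ln(…) = 36.077 × 0.89097 = 32.144 h.

32.1 h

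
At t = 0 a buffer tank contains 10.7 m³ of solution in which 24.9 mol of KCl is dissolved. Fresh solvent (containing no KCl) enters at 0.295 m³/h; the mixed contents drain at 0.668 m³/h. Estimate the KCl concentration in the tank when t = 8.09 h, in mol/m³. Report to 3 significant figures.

1.79 mol/m³

Let m(t) be the amount of KCl. Volume: V(t) = V₀ + (Q_in − Q_out) t = 10.7 − 0.37300 t; V(8.09) = 7.6824 m³.
Species balance (pure solvent in): dm/dt = −Q_out · m/V(t).
Separate: dm/m = −Q_out dt/V(t) ⇒ ln(m/m₀) = −(Q_out/(Q_in−Q_out)) ln(V/V₀).
m = m₀ (V₀/V)^(Q_out/(Q_in−Q_out)) = 24.9 × (10.7/7.6824)^(-1.7909) = 13.757 mol.
C = m/V = 13.757/7.6824 = 1.7907 mol/m³.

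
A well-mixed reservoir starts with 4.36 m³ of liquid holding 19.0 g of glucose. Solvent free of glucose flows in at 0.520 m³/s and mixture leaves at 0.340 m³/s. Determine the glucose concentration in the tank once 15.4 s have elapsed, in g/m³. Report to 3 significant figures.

Total volume: dV/dt = Q_in − Q_out = 0.18000 m³/s, so V(t) = 4.36 + 0.18000 t and V(15.4) = 7.1320 m³.
Solute balance: dm/dt = 0 − Q_out C = −Q_out m/V(t).
Separate: dm/m = −Q_out dt/V(t) ⇒ ln(m/m₀) = −(Q_out/(Q_in−Q_out)) ln(V/V₀).
m = m₀ (V₀/V)^(Q_out/(Q_in−Q_out)) = 19.0 × (4.36/7.1320)^(1.8889) = 7.4998 g.
C = m/V = 7.4998/7.1320 = 1.0516 g/m³.

1.05 g/m³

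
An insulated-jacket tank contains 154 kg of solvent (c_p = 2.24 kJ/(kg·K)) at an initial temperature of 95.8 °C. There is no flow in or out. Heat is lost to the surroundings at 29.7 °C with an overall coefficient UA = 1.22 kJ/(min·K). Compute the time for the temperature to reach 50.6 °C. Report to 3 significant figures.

326 min

M c_p dT/dt = −UA(T − T_amb).
τ = M c_p/UA = 282.75 min; T_ss = T_amb = 29.700 °C.
T(t) = T_ss + (T₀ − T_ss)e^(−t/τ); set T = 50.6:
t = −τ ln[(T − T_ss)/(T₀ − T_ss)] = −282.75 · ln(0.31619) = 325.57 min.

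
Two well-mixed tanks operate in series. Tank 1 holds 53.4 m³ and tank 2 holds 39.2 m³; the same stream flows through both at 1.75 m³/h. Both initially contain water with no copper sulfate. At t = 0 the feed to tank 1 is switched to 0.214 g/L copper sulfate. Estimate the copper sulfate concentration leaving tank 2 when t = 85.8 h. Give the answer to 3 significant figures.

0.178 g/L

Each tank obeys Vᵢ dCᵢ/dt = Q(Cᵢ₋₁ − Cᵢ), so τᵢ = Vᵢ/Q.
τ₁ = 53.4/1.75 = 30.514 h; τ₂ = 39.2/1.75 = 22.400 h.
Solving the cascade with C₁(0)=C₂(0)=0 gives C₂(t) = C_in[1 − (τ₁ e^(−t/τ₁) − τ₂ e^(−t/τ₂))/(τ₁ − τ₂)].
At t = 85.8: e^(−t/τ₁) = 0.060097, e^(−t/τ₂) = 0.021702.
C₂ = 0.214·[1 − (30.514·0.060097 − 22.400·0.021702)/(8.1143)] = 0.214·0.83391 = 0.17846 g/L.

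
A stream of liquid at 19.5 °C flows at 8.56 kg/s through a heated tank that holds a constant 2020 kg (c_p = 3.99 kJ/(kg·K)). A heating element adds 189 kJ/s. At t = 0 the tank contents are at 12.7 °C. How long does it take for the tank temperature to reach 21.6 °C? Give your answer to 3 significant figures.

M c_p dT/dt = ṁ c_p (T_in − T) + Q̇.
τ = M/ṁ = 235.98 s; T_ss = T_in + Q̇/(ṁ c_p) = 25.034 °C.
T(t) = T_ss + (T₀ − T_ss) e^(−t/τ). Set T = 21.6:
e^(−t/τ) = (21.6 − 25.034)/(12.7 − 25.034) = 0.27840
t = −235.98 · ln(0.27840) = 301.75 s.

302 s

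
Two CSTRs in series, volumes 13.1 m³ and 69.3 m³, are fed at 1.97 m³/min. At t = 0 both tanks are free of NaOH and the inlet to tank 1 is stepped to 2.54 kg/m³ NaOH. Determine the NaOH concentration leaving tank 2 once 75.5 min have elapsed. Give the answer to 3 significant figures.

2.17 kg/m³

Each tank obeys Vᵢ dCᵢ/dt = Q(Cᵢ₋₁ − Cᵢ), so τᵢ = Vᵢ/Q.
τ₁ = 13.1/1.97 = 6.6497 min; τ₂ = 69.3/1.97 = 35.178 min.
Tank 1: C₁ = C_in(1 − e^(−t/τ₁)). Tank 2 (τ₁ ≠ τ₂): C₂ = C_in[1 − (τ₁ e^(−t/τ₁) − τ₂ e^(−t/τ₂))/(τ₁ − τ₂)].
At t = 75.5: e^(−t/τ₁) = 1.1725e-05, e^(−t/τ₂) = 0.11692.
C₂ = 2.54·[1 − (6.6497·1.1725e-05 − 35.178·0.11692)/(-28.528)] = 2.54·0.85583 = 2.1738 kg/m³.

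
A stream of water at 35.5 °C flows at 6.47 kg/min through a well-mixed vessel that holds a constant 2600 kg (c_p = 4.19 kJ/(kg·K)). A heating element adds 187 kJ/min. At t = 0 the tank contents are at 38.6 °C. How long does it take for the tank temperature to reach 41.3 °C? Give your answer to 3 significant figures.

M c_p dT/dt = ṁ c_p (T_in − T) + Q̇.
τ = M/ṁ = 401.85 min; T_ss = T_in + Q̇/(ṁ c_p) = 42.398 °C.
T(t) = T_ss + (T₀ − T_ss) e^(−t/τ). Set T = 41.3:
e^(−t/τ) = (41.3 − 42.398)/(38.6 − 42.398) = 0.28910
t = −401.85 · ln(0.28910) = 498.69 min.

499 min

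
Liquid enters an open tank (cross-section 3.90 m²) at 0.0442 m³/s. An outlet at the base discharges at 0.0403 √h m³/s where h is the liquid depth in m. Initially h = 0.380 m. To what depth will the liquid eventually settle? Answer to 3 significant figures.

1.20 m

Level balance: A dh/dt = 0.0442 − 0.0403 √h. Setting dh/dt = 0:
Q_in = 0.0403 √h_ss ⇒ √h_ss = 0.0442/0.0403 = 1.0968.
h_ss = 1.0968² = 1.2029 m. (Since h₀ = 0.380 m < h_ss, the level will rise toward this value.)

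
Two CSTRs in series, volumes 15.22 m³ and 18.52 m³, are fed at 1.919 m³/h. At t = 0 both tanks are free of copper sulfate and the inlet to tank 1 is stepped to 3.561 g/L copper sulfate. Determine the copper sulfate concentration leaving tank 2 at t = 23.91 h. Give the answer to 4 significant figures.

Time constants: τᵢ = Vᵢ/Q for each well-mixed tank.
τ₁ = 15.22/1.919 = 7.93121 h; τ₂ = 18.52/1.919 = 9.65086 h.
Solving the cascade with C₁(0)=C₂(0)=0 gives C₂(t) = C_in[1 − (τ₁ e^(−t/τ₁) − τ₂ e^(−t/τ₂))/(τ₁ − τ₂)].
At t = 23.91: e^(−t/τ₁) = 0.0490620, e^(−t/τ₂) = 0.0839529.
C₂ = 3.561·[1 − (7.93121·0.0490620 − 9.65086·0.0839529)/(-1.71965)] = 3.561·0.755126 = 2.68900 g/L.

2.689 g/L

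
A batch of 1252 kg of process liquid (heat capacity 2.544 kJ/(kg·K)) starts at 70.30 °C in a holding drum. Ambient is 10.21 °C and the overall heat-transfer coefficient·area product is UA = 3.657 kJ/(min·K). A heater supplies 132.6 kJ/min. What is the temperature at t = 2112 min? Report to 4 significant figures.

Heat balance on the well-mixed liquid: M c_p dT/dt = −UA(T − T_amb) + Q̇.
dT/dt = (T_ss − T)/τ with T_ss = T_amb + Q̇/UA = 10.21 + 132.6/3.657 = 46.4692 °C, τ = M c_p/UA = 1252·2.544/3.657 = 870.957 min.
Solution: T(t) = T_ss + (T₀ − T_ss) e^(−t/τ).
T(2112) = 46.4692 + (23.8308)·0.0884852 = 48.5779 °C.

48.58 °C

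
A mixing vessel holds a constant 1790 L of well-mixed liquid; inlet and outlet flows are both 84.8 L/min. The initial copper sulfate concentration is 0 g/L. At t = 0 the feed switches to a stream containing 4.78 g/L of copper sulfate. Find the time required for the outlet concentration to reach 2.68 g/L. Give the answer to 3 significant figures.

17.4 min

Unsteady species balance (constant V, well mixed): V dC/dt = Q(C_in − C), so τ = V/Q = 21.108 min.
C(t) = C_in + (C₀ − C_in) e^(−t/τ). Set C = 2.68 and solve for t:
e^(−t/τ) = (C − C_in)/(C₀ − C_in) = (2.68 − 4.78)/(0 − 4.78) = 0.43933
t = −τ ln(…) = 21.108 × 0.82250 = 17.362 min.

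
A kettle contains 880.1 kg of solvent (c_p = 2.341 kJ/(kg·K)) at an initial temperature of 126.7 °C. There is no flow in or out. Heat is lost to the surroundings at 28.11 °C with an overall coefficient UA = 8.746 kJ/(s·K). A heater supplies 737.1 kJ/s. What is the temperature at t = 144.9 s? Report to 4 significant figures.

Lumped-capacitance energy balance: M c_p dT/dt = UA(T_amb − T) + Q̇.
dT/dt = (T_ss − T)/τ with T_ss = T_amb + Q̇/UA = 28.11 + 737.1/8.746 = 112.389 °C, τ = M c_p/UA = 880.1·2.341/8.746 = 235.572 s.
T approaches T_ss exponentially: T(t) = T_ss + (T₀ − T_ss) e^(−t/τ).
T(144.9) = 112.389 + (14.3115)·0.540588 = 120.125 °C.

120.1 °C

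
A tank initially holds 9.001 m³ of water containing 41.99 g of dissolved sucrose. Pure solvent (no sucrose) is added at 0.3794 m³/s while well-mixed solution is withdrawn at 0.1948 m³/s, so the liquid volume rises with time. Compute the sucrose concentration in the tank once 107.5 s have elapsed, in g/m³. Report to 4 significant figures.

Total volume: dV/dt = Q_in − Q_out = 0.184600 m³/s, so V(t) = 9.001 + 0.184600 t and V(107.5) = 28.8455 m³.
Species balance (pure solvent in): dm/dt = −Q_out · m/V(t).
dm/m = −Q_out dt/(V₀ + 0.184600 t); integrating gives ln(m/m₀) = −(Q_out/(Q_in−Q_out)) ln(V/V₀).
m = m₀ (V₀/V)^(Q_out/(Q_in−Q_out)) = 41.99 × (9.001/28.8455)^(1.05525) = 12.2860 g.
C = m/V = 12.2860/28.8455 = 0.425925 g/m³.

0.4259 g/m³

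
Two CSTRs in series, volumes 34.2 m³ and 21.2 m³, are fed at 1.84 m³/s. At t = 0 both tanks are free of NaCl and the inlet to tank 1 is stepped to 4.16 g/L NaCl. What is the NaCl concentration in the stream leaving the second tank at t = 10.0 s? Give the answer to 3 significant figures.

0.618 g/L

Each tank obeys Vᵢ dCᵢ/dt = Q(Cᵢ₋₁ − Cᵢ), so τᵢ = Vᵢ/Q.
τ₁ = 34.2/1.84 = 18.587 s; τ₂ = 21.2/1.84 = 11.522 s.
Tank 1: C₁ = C_in(1 − e^(−t/τ₁)). Tank 2 (τ₁ ≠ τ₂): C₂ = C_in[1 − (τ₁ e^(−t/τ₁) − τ₂ e^(−t/τ₂))/(τ₁ − τ₂)].
At t = 10.0: e^(−t/τ₁) = 0.58391, e^(−t/τ₂) = 0.41982.
C₂ = 4.16·[1 − (18.587·0.58391 − 11.522·0.41982)/(7.0652)] = 4.16·0.14851 = 0.61778 g/L.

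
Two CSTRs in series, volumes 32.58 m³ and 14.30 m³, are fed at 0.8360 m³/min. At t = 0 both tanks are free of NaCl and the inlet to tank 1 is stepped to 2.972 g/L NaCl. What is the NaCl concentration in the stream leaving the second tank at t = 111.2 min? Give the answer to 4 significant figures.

Species balance on tank i: dCᵢ/dt = (Cᵢ₋₁ − Cᵢ)/τᵢ with τᵢ = Vᵢ/Q.
τ₁ = 32.58/0.8360 = 38.9713 min; τ₂ = 14.30/0.8360 = 17.1053 min.
Solving the cascade with C₁(0)=C₂(0)=0 gives C₂(t) = C_in[1 − (τ₁ e^(−t/τ₁) − τ₂ e^(−t/τ₂))/(τ₁ − τ₂)].
At t = 111.2: e^(−t/τ₁) = 0.0576490, e^(−t/τ₂) = 0.00150205.
C₂ = 2.972·[1 − (38.9713·0.0576490 − 17.1053·0.00150205)/(21.8660)] = 2.972·0.898429 = 2.67013 g/L.

2.670 g/L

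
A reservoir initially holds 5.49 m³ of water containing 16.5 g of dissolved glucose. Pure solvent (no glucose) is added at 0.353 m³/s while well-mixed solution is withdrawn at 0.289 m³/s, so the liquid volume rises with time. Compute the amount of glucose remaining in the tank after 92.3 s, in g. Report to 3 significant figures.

0.610 g

Total volume: dV/dt = Q_in − Q_out = 0.064000 m³/s, so V(t) = 5.49 + 0.064000 t and V(92.3) = 11.397 m³.
Species balance (pure solvent in): dm/dt = −Q_out · m/V(t).
dm/m = −Q_out dt/(V₀ + 0.064000 t); integrating gives ln(m/m₀) = −(Q_out/(Q_in−Q_out)) ln(V/V₀).
m = m₀ (V₀/V)^(Q_out/(Q_in−Q_out)) = 16.5 × (5.49/11.397)^(4.5156) = 0.60955 g.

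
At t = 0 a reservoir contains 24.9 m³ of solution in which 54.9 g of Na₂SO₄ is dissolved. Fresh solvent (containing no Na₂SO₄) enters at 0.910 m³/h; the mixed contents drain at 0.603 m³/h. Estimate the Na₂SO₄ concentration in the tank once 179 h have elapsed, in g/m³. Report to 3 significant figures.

Let m(t) be the amount of Na₂SO₄. Volume: V(t) = V₀ + (Q_in − Q_out) t = 24.9 + 0.30700 t; V(179) = 79.853 m³.
No Na₂SO₄ enters, so dm/dt = −Q_out · (m/V).
Separate: dm/m = −Q_out dt/V(t) ⇒ ln(m/m₀) = −(Q_out/(Q_in−Q_out)) ln(V/V₀).
m = m₀ (V₀/V)^(Q_out/(Q_in−Q_out)) = 54.9 × (24.9/79.853)^(1.9642) = 5.5657 g.
C = m/V = 5.5657/79.853 = 0.069700 g/m³.

0.0697 g/m³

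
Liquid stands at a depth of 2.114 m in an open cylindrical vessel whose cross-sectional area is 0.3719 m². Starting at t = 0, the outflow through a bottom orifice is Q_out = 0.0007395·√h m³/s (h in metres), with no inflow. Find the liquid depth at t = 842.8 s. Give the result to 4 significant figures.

0.3795 m

Accumulation of liquid (constant cross-section A): A dh/dt = −0.0007395 √h.
Separate and integrate: 2(√h − √h₀) = −(0.0007395/A) t.
√h = √2.114 − 0.0007395·842.8/(2·0.3719) = 1.45396 − 0.837928 = 0.616032.
h = 0.616032² = 0.379496 m.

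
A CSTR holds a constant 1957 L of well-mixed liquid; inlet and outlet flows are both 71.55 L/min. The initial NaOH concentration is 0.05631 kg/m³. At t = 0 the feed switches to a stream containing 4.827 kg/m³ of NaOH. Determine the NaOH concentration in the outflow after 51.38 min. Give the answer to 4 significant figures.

Mass balance on the solute (V constant): V dC/dt = Q(C_in − C).
So dC/dt = (C_in − C)/τ with τ = V/Q = 1957/71.55 = 27.3515 min.
Integrating: C(t) = C_in + (C₀ − C_in) e^(−t/τ).
C(51.38) = 4.827 + (0.05631 − 4.827)·e^(−51.38/27.3515) = 4.827 + (-4.77069)·0.152818 = 4.09795 kg/m³.

4.098 kg/m³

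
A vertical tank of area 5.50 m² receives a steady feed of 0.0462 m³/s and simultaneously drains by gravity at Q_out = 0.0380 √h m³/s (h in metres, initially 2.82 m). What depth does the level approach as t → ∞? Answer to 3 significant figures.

1.48 m

Level balance: A dh/dt = 0.0462 − 0.0380 √h. Setting dh/dt = 0:
Q_in = 0.0380 √h_ss ⇒ √h_ss = 0.0462/0.0380 = 1.2158.
h_ss = 1.2158² = 1.4781 m. (Since h₀ = 2.82 m > h_ss, the level will fall toward this value.)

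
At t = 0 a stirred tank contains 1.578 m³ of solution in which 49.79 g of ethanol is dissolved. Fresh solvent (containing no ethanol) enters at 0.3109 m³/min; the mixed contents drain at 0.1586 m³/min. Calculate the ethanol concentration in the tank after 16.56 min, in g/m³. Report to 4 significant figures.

4.493 g/m³

Total volume: dV/dt = Q_in − Q_out = 0.152300 m³/min, so V(t) = 1.578 + 0.152300 t and V(16.56) = 4.10009 m³.
No ethanol enters, so dm/dt = −Q_out · (m/V).
dm/m = −Q_out dt/(V₀ + 0.152300 t); integrating gives ln(m/m₀) = −(Q_out/(Q_in−Q_out)) ln(V/V₀).
m = m₀ (V₀/V)^(Q_out/(Q_in−Q_out)) = 49.79 × (1.578/4.10009)^(1.04137) = 18.4205 g.
C = m/V = 18.4205/4.10009 = 4.49272 g/m³.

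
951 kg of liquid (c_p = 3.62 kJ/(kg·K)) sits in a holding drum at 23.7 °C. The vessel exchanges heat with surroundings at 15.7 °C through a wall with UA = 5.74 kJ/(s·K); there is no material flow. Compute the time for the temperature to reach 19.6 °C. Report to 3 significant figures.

431 s

M c_p dT/dt = −UA(T − T_amb).
τ = M c_p/UA = 599.76 s; T_ss = T_amb = 15.700 °C.
T(t) = T_ss + (T₀ − T_ss)e^(−t/τ); set T = 19.6:
t = −τ ln[(T − T_ss)/(T₀ − T_ss)] = −599.76 · ln(0.48750) = 430.91 s.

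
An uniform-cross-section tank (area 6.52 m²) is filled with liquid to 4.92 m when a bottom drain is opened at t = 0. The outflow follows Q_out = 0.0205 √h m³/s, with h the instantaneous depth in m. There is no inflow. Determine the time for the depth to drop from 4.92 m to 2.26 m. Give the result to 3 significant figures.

A dh/dt = −Q_out = −0.0205 √h.
This is separable: 2 d(√h)/dt = −0.0205/A, so √h = √h₀ − (0.0205/(2A)) t.
t = 2A(√h₀ − √h)/0.0205 = 2·6.52·(√4.92 − √2.26)/0.0205
  = 13.040 × (2.2181 − 1.5033) / 0.0205 = 454.67 s.

455 s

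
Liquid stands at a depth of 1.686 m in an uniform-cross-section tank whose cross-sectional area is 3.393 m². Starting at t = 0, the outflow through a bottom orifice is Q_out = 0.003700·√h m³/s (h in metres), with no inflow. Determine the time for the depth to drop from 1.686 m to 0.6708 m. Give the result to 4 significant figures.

879.3 s

With no inflow, A dh/dt = −0.003700 √h.
∫ h^(−1/2) dh = −(0.003700/A) ∫ dt, giving 2√h = 2√h₀ − (0.003700/A) t.
t = 2A(√h₀ − √h)/0.003700 = 2·3.393·(√1.686 − √0.6708)/0.003700
  = 6.78600 × (1.29846 − 0.819024) / 0.003700 = 879.313 s.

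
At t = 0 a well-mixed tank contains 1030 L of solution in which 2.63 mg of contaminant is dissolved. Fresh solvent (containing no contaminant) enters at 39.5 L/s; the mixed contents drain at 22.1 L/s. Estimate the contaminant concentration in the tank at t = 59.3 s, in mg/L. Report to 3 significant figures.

Total volume: dV/dt = Q_in − Q_out = 17.400 L/s, so V(t) = 1030 + 17.400 t and V(59.3) = 2061.8 L.
No contaminant enters, so dm/dt = −Q_out · (m/V).
dm/m = −Q_out dt/(V₀ + 17.400 t); integrating gives ln(m/m₀) = −(Q_out/(Q_in−Q_out)) ln(V/V₀).
m = m₀ (V₀/V)^(Q_out/(Q_in−Q_out)) = 2.63 × (1030/2061.8)^(1.2701) = 1.0892 mg.
C = m/V = 1.0892/2061.8 = 0.00052829 mg/L.

0.000528 mg/L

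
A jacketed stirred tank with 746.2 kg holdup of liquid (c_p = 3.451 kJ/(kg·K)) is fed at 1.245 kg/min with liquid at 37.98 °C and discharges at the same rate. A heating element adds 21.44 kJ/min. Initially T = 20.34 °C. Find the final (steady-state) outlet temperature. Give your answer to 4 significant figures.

M c_p dT/dt = ṁ c_p (T_in − T) + Q̇.
At steady state dT/dt = 0 ⇒ T_ss = T_in + Q̇/(ṁ c_p) = 37.98 + 21.44/(1.245·3.451) = 42.9701 °C.

42.97 °C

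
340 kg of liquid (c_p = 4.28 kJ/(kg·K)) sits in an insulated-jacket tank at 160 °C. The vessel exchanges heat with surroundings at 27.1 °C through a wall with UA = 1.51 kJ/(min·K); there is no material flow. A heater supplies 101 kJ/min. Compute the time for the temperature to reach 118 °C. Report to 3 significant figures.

975 min

Lumped-capacitance energy balance: M c_p dT/dt = UA(T_amb − T) + Q̇.
τ = M c_p/UA = 963.71 min; T_ss = T_amb + Q̇/UA = 27.1 + 101/1.51 = 93.987 °C.
T(t) = T_ss + (T₀ − T_ss)e^(−t/τ); set T = 118:
t = −τ ln[(T − T_ss)/(T₀ − T_ss)] = −963.71 · ln(0.36376) = 974.57 min.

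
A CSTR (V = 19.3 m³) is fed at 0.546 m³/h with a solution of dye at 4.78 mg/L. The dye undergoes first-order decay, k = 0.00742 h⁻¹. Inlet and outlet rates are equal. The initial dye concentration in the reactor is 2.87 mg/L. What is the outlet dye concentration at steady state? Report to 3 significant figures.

Accumulation = in − out − consumed: V dC/dt = Q C_in − Q C − k V C.
At steady state: 0 = Q C_in − (Q + kV) C_ss, so C_ss = Q C_in/(Q + kV).
C_ss = 0.546·4.78/(0.546 + 0.00742·19.3) = 2.6099/0.68921 = 3.7868 mg/L.

3.79 mg/L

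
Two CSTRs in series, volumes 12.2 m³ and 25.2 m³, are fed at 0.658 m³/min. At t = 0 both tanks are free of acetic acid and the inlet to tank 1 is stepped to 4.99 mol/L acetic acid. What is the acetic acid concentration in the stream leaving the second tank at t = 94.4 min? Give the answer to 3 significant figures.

4.20 mol/L

Time constants: τᵢ = Vᵢ/Q for each well-mixed tank.
τ₁ = 12.2/0.658 = 18.541 min; τ₂ = 25.2/0.658 = 38.298 min.
Tank 1: C₁ = C_in(1 − e^(−t/τ₁)). Tank 2 (τ₁ ≠ τ₂): C₂ = C_in[1 − (τ₁ e^(−t/τ₁) − τ₂ e^(−t/τ₂))/(τ₁ − τ₂)].
At t = 94.4: e^(−t/τ₁) = 0.0061493, e^(−t/τ₂) = 0.085018.
C₂ = 4.99·[1 − (18.541·0.0061493 − 38.298·0.085018)/(-19.757)] = 4.99·0.84097 = 4.1964 mol/L.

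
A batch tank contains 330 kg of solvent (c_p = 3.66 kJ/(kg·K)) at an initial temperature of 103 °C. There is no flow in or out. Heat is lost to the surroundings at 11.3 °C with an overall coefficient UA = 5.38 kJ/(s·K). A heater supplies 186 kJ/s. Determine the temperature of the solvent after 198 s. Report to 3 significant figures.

69.5 °C

Heat balance on the well-mixed liquid: M c_p dT/dt = −UA(T − T_amb) + Q̇.
dT/dt = (T_ss − T)/τ with T_ss = T_amb + Q̇/UA = 11.3 + 186/5.38 = 45.872 °C, τ = M c_p/UA = 330·3.66/5.38 = 224.50 s.
T approaches T_ss exponentially: T(t) = T_ss + (T₀ − T_ss) e^(−t/τ).
T(198) = 45.872 + (57.128)·0.41397 = 69.521 °C.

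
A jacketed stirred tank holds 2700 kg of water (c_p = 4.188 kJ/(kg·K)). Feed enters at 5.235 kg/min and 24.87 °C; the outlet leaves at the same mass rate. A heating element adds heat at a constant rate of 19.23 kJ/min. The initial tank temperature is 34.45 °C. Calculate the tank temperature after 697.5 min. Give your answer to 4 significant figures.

28.00 °C

M c_p dT/dt = ṁ c_p (T_in − T) + Q̇.
τ = M/ṁ = 515.759 min; T_ss = T_in + Q̇/(ṁ c_p) = 24.87 + 19.23/(5.235·4.188) = 25.7471 °C.
Solution: T(t) = T_ss + (T₀ − T_ss) e^(−t/τ).
T(697.5) = 25.7471 + (8.70289)·e^(−697.5/515.759) = 25.7471 + (8.70289)·0.258625 = 27.9979 °C.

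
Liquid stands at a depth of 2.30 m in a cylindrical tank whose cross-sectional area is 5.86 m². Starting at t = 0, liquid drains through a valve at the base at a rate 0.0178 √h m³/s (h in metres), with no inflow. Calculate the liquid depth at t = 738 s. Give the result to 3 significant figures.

Volume balance on the tank: A dh/dt = −0.0178 √h.
This is separable: 2 d(√h)/dt = −0.0178/A, so √h = √h₀ − (0.0178/(2A)) t.
√h = √2.30 − 0.0178·738/(2·5.86) = 1.5166 − 1.1209 = 0.39572.
h = 0.39572² = 0.15660 m.

0.157 m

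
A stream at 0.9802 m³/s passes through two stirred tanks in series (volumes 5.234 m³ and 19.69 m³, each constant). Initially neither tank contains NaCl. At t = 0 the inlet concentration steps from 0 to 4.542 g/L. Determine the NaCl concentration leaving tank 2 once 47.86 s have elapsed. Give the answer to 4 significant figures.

Time constants: τᵢ = Vᵢ/Q for each well-mixed tank.
τ₁ = 5.234/0.9802 = 5.33973 s; τ₂ = 19.69/0.9802 = 20.0877 s.
Tank 1: C₁ = C_in(1 − e^(−t/τ₁)). Tank 2 (τ₁ ≠ τ₂): C₂ = C_in[1 − (τ₁ e^(−t/τ₁) − τ₂ e^(−t/τ₂))/(τ₁ − τ₂)].
At t = 47.86: e^(−t/τ₁) = 0.000128061, e^(−t/τ₂) = 0.0923151.
C₂ = 4.542·[1 − (5.33973·0.000128061 − 20.0877·0.0923151)/(-14.7480)] = 4.542·0.874307 = 3.97110 g/L.

3.971 g/L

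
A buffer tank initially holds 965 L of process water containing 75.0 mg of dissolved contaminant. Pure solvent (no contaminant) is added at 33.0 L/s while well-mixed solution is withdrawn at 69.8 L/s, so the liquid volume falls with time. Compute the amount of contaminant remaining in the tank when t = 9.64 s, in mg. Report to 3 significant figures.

31.4 mg

Let m(t) be the amount of contaminant. Volume: V(t) = V₀ + (Q_in − Q_out) t = 965 − 36.800 t; V(9.64) = 610.25 L.
Species balance (pure solvent in): dm/dt = −Q_out · m/V(t).
Separate: dm/m = −Q_out dt/V(t) ⇒ ln(m/m₀) = −(Q_out/(Q_in−Q_out)) ln(V/V₀).
m = m₀ (V₀/V)^(Q_out/(Q_in−Q_out)) = 75.0 × (965/610.25)^(-1.8967) = 31.446 mg.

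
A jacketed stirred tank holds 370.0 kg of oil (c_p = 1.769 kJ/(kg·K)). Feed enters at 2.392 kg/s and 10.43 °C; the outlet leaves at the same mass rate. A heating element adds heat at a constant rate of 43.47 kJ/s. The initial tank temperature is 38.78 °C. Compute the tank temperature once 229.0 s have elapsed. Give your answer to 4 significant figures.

First-law balance (no shaft work): M c_p dT/dt = ṁ c_p (T_in − T) + 43.47.
Rearrange: dT/dt = (T_ss − T)/τ with τ = M/ṁ = 154.682 s and T_ss = T_in + Q̇/(ṁ c_p) = 20.7031 °C.
Solution: T(t) = T_ss + (T₀ − T_ss) e^(−t/τ).
T(229.0) = 20.7031 + (18.0769)·e^(−229.0/154.682) = 20.7031 + (18.0769)·0.227534 = 24.8162 °C.

24.82 °C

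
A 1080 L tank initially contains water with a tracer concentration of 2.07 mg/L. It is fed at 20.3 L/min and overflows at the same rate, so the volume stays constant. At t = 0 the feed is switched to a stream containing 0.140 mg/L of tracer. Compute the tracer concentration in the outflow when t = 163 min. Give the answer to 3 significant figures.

0.230 mg/L

Accumulation = in − out for the solute gives V dC/dt = Q(C_in − C).
So dC/dt = (C_in − C)/τ with τ = V/Q = 1080/20.3 = 53.202 min.
Integrating: C(t) = C_in + (C₀ − C_in) e^(−t/τ).
C(163) = 0.140 + (2.07 − 0.140)·e^(−163/53.202) = 0.140 + (1.9300)·0.046710 = 0.23015 mg/L.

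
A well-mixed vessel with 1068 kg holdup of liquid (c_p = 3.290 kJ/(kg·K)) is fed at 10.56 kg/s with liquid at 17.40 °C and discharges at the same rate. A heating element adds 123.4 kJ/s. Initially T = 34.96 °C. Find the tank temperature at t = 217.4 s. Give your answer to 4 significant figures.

First-law balance (no shaft work): M c_p dT/dt = ṁ c_p (T_in − T) + 123.4.
τ = M/ṁ = 101.136 s; T_ss = T_in + Q̇/(ṁ c_p) = 17.40 + 123.4/(10.56·3.290) = 20.9519 °C.
This is linear first-order; T(t) = T_ss + (T₀ − T_ss) e^(−t/τ).
T(217.4) = 20.9519 + (14.0081)·e^(−217.4/101.136) = 20.9519 + (14.0081)·0.116534 = 22.5843 °C.

22.58 °C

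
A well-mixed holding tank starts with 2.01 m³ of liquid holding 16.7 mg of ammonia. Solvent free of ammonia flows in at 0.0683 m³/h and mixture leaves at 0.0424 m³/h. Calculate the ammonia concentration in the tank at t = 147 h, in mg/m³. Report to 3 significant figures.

Let m(t) be the amount of ammonia. Volume: V(t) = V₀ + (Q_in − Q_out) t = 2.01 + 0.025900 t; V(147) = 5.8173 m³.
Solute balance: dm/dt = 0 − Q_out C = −Q_out m/V(t).
dm/m = −Q_out dt/(V₀ + 0.025900 t); integrating gives ln(m/m₀) = −(Q_out/(Q_in−Q_out)) ln(V/V₀).
m = m₀ (V₀/V)^(Q_out/(Q_in−Q_out)) = 16.7 × (2.01/5.8173)^(1.6371) = 2.9320 mg.
C = m/V = 2.9320/5.8173 = 0.50402 mg/m³.

0.504 mg/m³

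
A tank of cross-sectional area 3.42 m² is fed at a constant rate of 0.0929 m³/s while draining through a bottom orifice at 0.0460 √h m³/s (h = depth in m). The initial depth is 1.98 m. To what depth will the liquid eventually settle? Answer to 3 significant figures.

Level balance: A dh/dt = 0.0929 − 0.0460 √h. Setting dh/dt = 0:
Q_in = 0.0460 √h_ss ⇒ √h_ss = 0.0929/0.0460 = 2.0196.
h_ss = 2.0196² = 4.0786 m. (Since h₀ = 1.98 m < h_ss, the level will rise toward this value.)

4.08 m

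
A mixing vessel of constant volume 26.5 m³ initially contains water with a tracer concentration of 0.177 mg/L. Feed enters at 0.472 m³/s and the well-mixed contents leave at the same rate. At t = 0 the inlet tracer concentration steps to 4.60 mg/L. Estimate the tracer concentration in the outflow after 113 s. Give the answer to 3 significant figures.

Accumulation = in − out for the solute gives V dC/dt = Q(C_in − C).
So dC/dt = (C_in − C)/τ with τ = V/Q = 26.5/0.472 = 56.144 s.
Solution: C(t) = C_in + (C₀ − C_in) e^(−t/τ).
C(113) = 4.60 + (0.177 − 4.60)·e^(−113/56.144) = 4.60 + (-4.4230)·0.13363 = 4.0090 mg/L.

4.01 mg/L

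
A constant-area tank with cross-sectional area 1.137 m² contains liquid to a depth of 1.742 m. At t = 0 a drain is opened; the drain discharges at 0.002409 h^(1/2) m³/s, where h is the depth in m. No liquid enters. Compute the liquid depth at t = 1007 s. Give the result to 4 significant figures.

0.06404 m

Accumulation of liquid (constant cross-section A): A dh/dt = −0.002409 √h.
Separate and integrate: 2(√h − √h₀) = −(0.002409/A) t.
√h = √1.742 − 0.002409·1007/(2·1.137) = 1.31985 − 1.06678 = 0.253066.
h = 0.253066² = 0.0640425 m.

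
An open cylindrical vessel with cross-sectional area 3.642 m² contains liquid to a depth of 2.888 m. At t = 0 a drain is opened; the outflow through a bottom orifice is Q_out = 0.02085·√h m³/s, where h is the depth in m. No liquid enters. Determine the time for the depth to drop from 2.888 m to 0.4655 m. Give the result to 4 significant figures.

355.3 s

Mass balance (ρ constant): A dh/dt = −0.02085 √h.
∫ h^(−1/2) dh = −(0.02085/A) ∫ dt, giving 2√h = 2√h₀ − (0.02085/A) t.
t = 2A(√h₀ − √h)/0.02085 = 2·3.642·(√2.888 − √0.4655)/0.02085
  = 7.28400 × (1.69941 − 0.682276) / 0.02085 = 355.339 s.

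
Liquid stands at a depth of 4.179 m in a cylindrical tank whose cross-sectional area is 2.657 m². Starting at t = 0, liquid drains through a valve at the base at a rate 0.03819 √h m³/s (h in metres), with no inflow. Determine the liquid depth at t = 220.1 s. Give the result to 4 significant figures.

0.2139 m

A dh/dt = −Q_out = −0.03819 √h.
∫ h^(−1/2) dh = −(0.03819/A) ∫ dt, giving 2√h = 2√h₀ − (0.03819/A) t.
√h = √4.179 − 0.03819·220.1/(2·2.657) = 2.04426 − 1.58179 = 0.462473.
h = 0.462473² = 0.213881 m.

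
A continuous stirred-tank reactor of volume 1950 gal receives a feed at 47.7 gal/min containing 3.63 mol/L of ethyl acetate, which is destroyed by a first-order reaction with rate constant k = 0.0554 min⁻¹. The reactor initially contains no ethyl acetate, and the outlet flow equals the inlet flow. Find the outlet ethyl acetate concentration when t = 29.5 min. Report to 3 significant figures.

Species balance: V dC/dt = Q C_in − Q C − k V C.
dC/dt = (Q/V) C_in − (Q/V + k) C; effective rate a = Q/V + k = 0.024462 + 0.0554 = 0.079862 min⁻¹.
C_ss = Q C_in/(Q + kV) = 1.1119 mol/L; C(t) = C_ss + (C₀ − C_ss) e^(−a t).
C(29.5) = 1.1119 + (-1.1119)·e^(−0.079862·29.5) = 1.1119 + (-1.1119)·0.094807 = 1.0065 mol/L.

1.01 mol/L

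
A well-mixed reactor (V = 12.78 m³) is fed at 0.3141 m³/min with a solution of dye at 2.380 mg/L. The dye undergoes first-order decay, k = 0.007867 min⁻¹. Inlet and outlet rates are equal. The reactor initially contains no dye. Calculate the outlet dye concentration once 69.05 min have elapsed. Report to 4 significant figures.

Accumulation = in − out − consumed: V dC/dt = Q C_in − Q C − k V C.
dC/dt = (Q/V) C_in − (Q/V + k) C; effective rate a = Q/V + k = 0.0245775 + 0.007867 = 0.0324445 min⁻¹.
C_ss = Q C_in/(Q + kV) = 1.80291 mg/L; C(t) = C_ss + (C₀ − C_ss) e^(−a t).
C(69.05) = 1.80291 + (-1.80291)·e^(−0.0324445·69.05) = 1.80291 + (-1.80291)·0.106428 = 1.61103 mg/L.

1.611 mg/L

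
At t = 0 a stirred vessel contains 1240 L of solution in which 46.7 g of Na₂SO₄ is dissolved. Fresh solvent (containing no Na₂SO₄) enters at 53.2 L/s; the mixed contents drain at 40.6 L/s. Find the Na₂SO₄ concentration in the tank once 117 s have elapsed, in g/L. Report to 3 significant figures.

Let m(t) be the amount of Na₂SO₄. Volume: V(t) = V₀ + (Q_in − Q_out) t = 1240 + 12.600 t; V(117) = 2714.2 L.
Solute balance: dm/dt = 0 − Q_out C = −Q_out m/V(t).
dm/m = −Q_out dt/(V₀ + 12.600 t); integrating gives ln(m/m₀) = −(Q_out/(Q_in−Q_out)) ln(V/V₀).
m = m₀ (V₀/V)^(Q_out/(Q_in−Q_out)) = 46.7 × (1240/2714.2)^(3.2222) = 3.7416 g.
C = m/V = 3.7416/2714.2 = 0.0013785 g/L.

0.00138 g/L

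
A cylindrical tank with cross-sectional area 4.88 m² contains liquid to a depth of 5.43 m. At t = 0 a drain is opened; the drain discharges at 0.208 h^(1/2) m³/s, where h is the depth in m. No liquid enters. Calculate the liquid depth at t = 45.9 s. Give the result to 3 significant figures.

Mass balance (ρ constant): A dh/dt = −0.208 √h.
This is separable: 2 d(√h)/dt = −0.208/A, so √h = √h₀ − (0.208/(2A)) t.
√h = √5.43 − 0.208·45.9/(2·4.88) = 2.3302 − 0.97820 = 1.3520.
h = 1.3520² = 1.8280 m.

1.83 m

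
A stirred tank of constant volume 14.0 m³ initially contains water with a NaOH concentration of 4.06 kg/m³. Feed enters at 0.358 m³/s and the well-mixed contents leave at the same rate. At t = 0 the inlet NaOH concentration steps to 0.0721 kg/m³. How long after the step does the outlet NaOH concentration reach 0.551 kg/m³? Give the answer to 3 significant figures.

82.9 s

Species balance: V dC/dt = Q(C_in − C) ⇒ τ = V/Q = 39.106 s.
C(t) = C_in + (C₀ − C_in) e^(−t/τ). Set C = 0.551 and solve for t:
e^(−t/τ) = (C − C_in)/(C₀ − C_in) = (0.551 − 0.0721)/(4.06 − 0.0721) = 0.12009
t = −τ ln(…) = 39.106 × 2.1195 = 82.887 s.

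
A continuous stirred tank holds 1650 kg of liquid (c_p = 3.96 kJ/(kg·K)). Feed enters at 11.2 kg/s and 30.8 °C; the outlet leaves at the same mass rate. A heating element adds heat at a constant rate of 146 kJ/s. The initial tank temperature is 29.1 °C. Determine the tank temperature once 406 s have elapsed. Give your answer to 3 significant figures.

33.8 °C

First-law balance (no shaft work): M c_p dT/dt = ṁ c_p (T_in − T) + 146.
τ = M/ṁ = 147.32 s; T_ss = T_in + Q̇/(ṁ c_p) = 30.8 + 146/(11.2·3.96) = 34.092 °C.
This is linear first-order; T(t) = T_ss + (T₀ − T_ss) e^(−t/τ).
T(406) = 34.092 + (-4.9918)·e^(−406/147.32) = 34.092 + (-4.9918)·0.063553 = 33.775 °C.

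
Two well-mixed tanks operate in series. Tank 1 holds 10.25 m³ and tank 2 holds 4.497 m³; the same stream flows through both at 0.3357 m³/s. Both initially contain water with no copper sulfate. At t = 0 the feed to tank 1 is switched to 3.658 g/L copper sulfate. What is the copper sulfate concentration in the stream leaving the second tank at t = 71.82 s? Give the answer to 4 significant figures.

3.051 g/L

Each tank obeys Vᵢ dCᵢ/dt = Q(Cᵢ₋₁ − Cᵢ), so τᵢ = Vᵢ/Q.
τ₁ = 10.25/0.3357 = 30.5332 s; τ₂ = 4.497/0.3357 = 13.3959 s.
Solving the cascade with C₁(0)=C₂(0)=0 gives C₂(t) = C_in[1 − (τ₁ e^(−t/τ₁) − τ₂ e^(−t/τ₂))/(τ₁ − τ₂)].
At t = 71.82: e^(−t/τ₁) = 0.0951603, e^(−t/τ₂) = 0.00469458.
C₂ = 3.658·[1 − (30.5332·0.0951603 − 13.3959·0.00469458)/(17.1373)] = 3.658·0.834125 = 3.05123 g/L.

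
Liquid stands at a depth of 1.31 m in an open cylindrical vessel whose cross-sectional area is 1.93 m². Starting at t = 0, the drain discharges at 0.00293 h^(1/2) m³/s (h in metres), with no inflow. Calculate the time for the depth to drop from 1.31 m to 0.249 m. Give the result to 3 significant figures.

A dh/dt = −Q_out = −0.00293 √h.
Separate and integrate: 2(√h − √h₀) = −(0.00293/A) t.
t = 2A(√h₀ − √h)/0.00293 = 2·1.93·(√1.31 − √0.249)/0.00293
  = 3.8600 × (1.1446 − 0.49900) / 0.00293 = 850.46 s.

850 s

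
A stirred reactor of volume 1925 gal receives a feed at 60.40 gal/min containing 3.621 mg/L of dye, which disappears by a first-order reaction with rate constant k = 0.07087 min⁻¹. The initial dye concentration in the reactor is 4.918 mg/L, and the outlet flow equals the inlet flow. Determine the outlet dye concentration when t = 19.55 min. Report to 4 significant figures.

V dC/dt = Q(C_in − C) − k V C.
dC/dt = (Q/V) C_in − (Q/V + k) C; effective rate a = Q/V + k = 0.0313766 + 0.07087 = 0.102247 min⁻¹.
C_ss = Q C_in/(Q + kV) = 1.11118 mg/L; C(t) = C_ss + (C₀ − C_ss) e^(−a t).
C(19.55) = 1.11118 + (3.80682)·e^(−0.102247·19.55) = 1.11118 + (3.80682)·0.135481 = 1.62694 mg/L.

1.627 mg/L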